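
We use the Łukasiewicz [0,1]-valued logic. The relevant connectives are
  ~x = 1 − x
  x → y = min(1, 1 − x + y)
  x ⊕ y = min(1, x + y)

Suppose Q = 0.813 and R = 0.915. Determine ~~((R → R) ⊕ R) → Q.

0.813

R → R = min(1, 1 − 0.915 + 0.915) = min(1, 1.000) = 1.000
(R → R) ⊕ R = min(1, 1.000 + 0.915) = min(1, 1.915) = 1.000
~((R → R) ⊕ R) = 1 − 1.000 = 0.000
~~((R → R) ⊕ R) = 1 − 0.000 = 1.000
~~((R → R) ⊕ R) → Q = min(1, 1 − 1.000 + 0.813) = min(1, 0.813) = 0.813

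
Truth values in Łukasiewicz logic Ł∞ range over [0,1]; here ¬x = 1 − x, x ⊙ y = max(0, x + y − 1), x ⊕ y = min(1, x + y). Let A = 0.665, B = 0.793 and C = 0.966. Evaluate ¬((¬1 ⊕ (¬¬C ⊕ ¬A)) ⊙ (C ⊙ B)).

0.241

¬1 = 1 − 1.000 = 0.000
¬C = 1 − 0.966 = 0.034
¬¬C = 1 − 0.034 = 0.966
¬A = 1 − 0.665 = 0.335
¬¬C ⊕ ¬A = min(1, 0.966 + 0.335) = min(1, 1.301) = 1.000
¬1 ⊕ (¬¬C ⊕ ¬A) = min(1, 0.000 + 1.000) = min(1, 1.000) = 1.000
C ⊙ B = max(0, 0.966 + 0.793 − 1) = max(0, 0.759) = 0.759
(¬1 ⊕ (¬¬C ⊕ ¬A)) ⊙ (C ⊙ B) = max(0, 1.000 + 0.759 − 1) = max(0, 0.759) = 0.759
¬((¬1 ⊕ (¬¬C ⊕ ¬A)) ⊙ (C ⊙ B)) = 1 − 0.759 = 0.241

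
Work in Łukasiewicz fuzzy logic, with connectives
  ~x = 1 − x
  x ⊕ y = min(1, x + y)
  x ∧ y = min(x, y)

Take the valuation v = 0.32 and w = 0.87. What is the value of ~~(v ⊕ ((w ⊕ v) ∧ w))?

w ⊕ v = min(1, 0.87 + 0.32) = min(1, 1.19) = 1.00
(w ⊕ v) ∧ w = min(1.00, 0.87) = 0.87
v ⊕ ((w ⊕ v) ∧ w) = min(1, 0.32 + 0.87) = min(1, 1.19) = 1.00
~(v ⊕ ((w ⊕ v) ∧ w)) = 1 − 1.00 = 0.00
~~(v ⊕ ((w ⊕ v) ∧ w)) = 1 − 0.00 = 1.00

1.00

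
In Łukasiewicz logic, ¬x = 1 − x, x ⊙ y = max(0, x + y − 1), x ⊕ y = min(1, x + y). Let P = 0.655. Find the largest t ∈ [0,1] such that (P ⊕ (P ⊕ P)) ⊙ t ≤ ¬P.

P ⊕ P = min(1, 0.655 + 0.655) = min(1, 1.310) = 1.000
P ⊕ (P ⊕ P) = min(1, 0.655 + 1.000) = min(1, 1.655) = 1.000
So the left factor is P ⊕ (P ⊕ P) = 1.000.
¬P = 1 − 0.655 = 0.345
So the right-hand bound is ¬P = 0.345.
The residuum of the Łukasiewicz t-norm gives the supremum: min(1, 1 − 1.000 + 0.345).
1 − 1.000 + 0.345 = 0.345, so t = min(1, 0.345) = 0.345.
Check: 1.000 ⊙ 0.345 = max(0, 0.345) = 0.345 ≤ 0.345.

0.345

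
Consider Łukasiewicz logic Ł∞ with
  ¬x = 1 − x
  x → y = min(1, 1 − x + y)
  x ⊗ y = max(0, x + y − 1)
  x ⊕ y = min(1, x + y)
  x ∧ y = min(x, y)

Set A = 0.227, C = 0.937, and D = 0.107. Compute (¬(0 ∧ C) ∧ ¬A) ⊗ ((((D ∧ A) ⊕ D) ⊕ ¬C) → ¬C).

0 ∧ C = min(0.000, 0.937) = 0.000
¬(0 ∧ C) = 1 − 0.000 = 1.000
¬A = 1 − 0.227 = 0.773
¬(0 ∧ C) ∧ ¬A = min(1.000, 0.773) = 0.773
D ∧ A = min(0.107, 0.227) = 0.107
(D ∧ A) ⊕ D = min(1, 0.107 + 0.107) = min(1, 0.214) = 0.214
¬C = 1 − 0.937 = 0.063
((D ∧ A) ⊕ D) ⊕ ¬C = min(1, 0.214 + 0.063) = min(1, 0.277) = 0.277
(((D ∧ A) ⊕ D) ⊕ ¬C) → ¬C = min(1, 1 − 0.277 + 0.063) = min(1, 0.786) = 0.786
(¬(0 ∧ C) ∧ ¬A) ⊗ ((((D ∧ A) ⊕ D) ⊕ ¬C) → ¬C) = max(0, 0.773 + 0.786 − 1) = max(0, 0.559) = 0.559

0.559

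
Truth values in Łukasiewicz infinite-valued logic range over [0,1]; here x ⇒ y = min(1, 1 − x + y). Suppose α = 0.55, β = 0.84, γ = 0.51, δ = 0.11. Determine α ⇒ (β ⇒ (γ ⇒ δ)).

1.00

γ ⇒ δ = min(1, 1 − 0.51 + 0.11) = min(1, 0.60) = 0.60
β ⇒ (γ ⇒ δ) = min(1, 1 − 0.84 + 0.60) = min(1, 0.76) = 0.76
α ⇒ (β ⇒ (γ ⇒ δ)) = min(1, 1 − 0.55 + 0.76) = min(1, 1.21) = 1.00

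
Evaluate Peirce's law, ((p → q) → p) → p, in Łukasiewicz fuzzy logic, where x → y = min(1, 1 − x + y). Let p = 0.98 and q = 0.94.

0.98

p → q = min(1, 1 − 0.98 + 0.94) = min(1, 0.96) = 0.96
(p → q) → p = min(1, 1 − 0.96 + 0.98) = min(1, 1.02) = 1.00
((p → q) → p) → p = min(1, 1 − 1.00 + 0.98) = min(1, 0.98) = 0.98
(The value 0.98 < 1 shows this instance is not satisfied; not a Ł∞-tautology in general.)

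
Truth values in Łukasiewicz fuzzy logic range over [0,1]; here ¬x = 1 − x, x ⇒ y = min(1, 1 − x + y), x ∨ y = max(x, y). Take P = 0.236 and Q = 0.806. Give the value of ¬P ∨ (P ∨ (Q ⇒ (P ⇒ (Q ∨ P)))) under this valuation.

1.000

¬P = 1 − 0.236 = 0.764
Q ∨ P = max(0.806, 0.236) = 0.806
P ⇒ (Q ∨ P) = min(1, 1 − 0.236 + 0.806) = min(1, 1.570) = 1.000
Q ⇒ (P ⇒ (Q ∨ P)) = min(1, 1 − 0.806 + 1.000) = min(1, 1.194) = 1.000
P ∨ (Q ⇒ (P ⇒ (Q ∨ P))) = max(0.236, 1.000) = 1.000
¬P ∨ (P ∨ (Q ⇒ (P ⇒ (Q ∨ P)))) = max(0.764, 1.000) = 1.000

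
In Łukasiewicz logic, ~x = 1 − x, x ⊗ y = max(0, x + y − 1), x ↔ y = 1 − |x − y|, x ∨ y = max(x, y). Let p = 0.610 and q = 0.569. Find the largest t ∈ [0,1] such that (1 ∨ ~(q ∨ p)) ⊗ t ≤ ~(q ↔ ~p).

q ∨ p = max(0.569, 0.610) = 0.610
~(q ∨ p) = 1 − 0.610 = 0.390
1 ∨ ~(q ∨ p) = max(1.000, 0.390) = 1.000
So the left factor is 1 ∨ ~(q ∨ p) = 1.000.
~p = 1 − 0.610 = 0.390
q ↔ ~p = 1 − |0.569 − 0.390| = 1 − 0.179 = 0.821
~(q ↔ ~p) = 1 − 0.821 = 0.179
So the right-hand bound is ~(q ↔ ~p) = 0.179.
The residuum of the Łukasiewicz t-norm gives the supremum: min(1, 1 − 1.000 + 0.179).
1 − 1.000 + 0.179 = 0.179, so t = min(1, 0.179) = 0.179.
Check: 1.000 ⊗ 0.179 = max(0, 0.179) = 0.179 ≤ 0.179.

0.179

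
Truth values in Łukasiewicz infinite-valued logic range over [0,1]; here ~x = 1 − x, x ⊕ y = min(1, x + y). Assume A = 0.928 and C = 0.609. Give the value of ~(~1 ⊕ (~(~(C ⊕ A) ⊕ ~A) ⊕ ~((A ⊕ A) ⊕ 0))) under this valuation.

0.072

~1 = 1 − 1.000 = 0.000
C ⊕ A = min(1, 0.609 + 0.928) = min(1, 1.537) = 1.000
~(C ⊕ A) = 1 − 1.000 = 0.000
~A = 1 − 0.928 = 0.072
~(C ⊕ A) ⊕ ~A = min(1, 0.000 + 0.072) = min(1, 0.072) = 0.072
~(~(C ⊕ A) ⊕ ~A) = 1 − 0.072 = 0.928
A ⊕ A = min(1, 0.928 + 0.928) = min(1, 1.856) = 1.000
(A ⊕ A) ⊕ 0 = min(1, 1.000 + 0.000) = min(1, 1.000) = 1.000
~((A ⊕ A) ⊕ 0) = 1 − 1.000 = 0.000
~(~(C ⊕ A) ⊕ ~A) ⊕ ~((A ⊕ A) ⊕ 0) = min(1, 0.928 + 0.000) = min(1, 0.928) = 0.928
~1 ⊕ (~(~(C ⊕ A) ⊕ ~A) ⊕ ~((A ⊕ A) ⊕ 0)) = min(1, 0.000 + 0.928) = min(1, 0.928) = 0.928
~(~1 ⊕ (~(~(C ⊕ A) ⊕ ~A) ⊕ ~((A ⊕ A) ⊕ 0))) = 1 − 0.928 = 0.072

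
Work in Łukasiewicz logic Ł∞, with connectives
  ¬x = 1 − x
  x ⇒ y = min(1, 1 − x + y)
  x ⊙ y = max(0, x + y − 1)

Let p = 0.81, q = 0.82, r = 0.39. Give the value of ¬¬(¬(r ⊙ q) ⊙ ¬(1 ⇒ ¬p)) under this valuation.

0.60

r ⊙ q = max(0, 0.39 + 0.82 − 1) = max(0, 0.21) = 0.21
¬(r ⊙ q) = 1 − 0.21 = 0.79
¬p = 1 − 0.81 = 0.19
1 ⇒ ¬p = min(1, 1 − 1.00 + 0.19) = min(1, 0.19) = 0.19
¬(1 ⇒ ¬p) = 1 − 0.19 = 0.81
¬(r ⊙ q) ⊙ ¬(1 ⇒ ¬p) = max(0, 0.79 + 0.81 − 1) = max(0, 0.60) = 0.60
¬(¬(r ⊙ q) ⊙ ¬(1 ⇒ ¬p)) = 1 − 0.60 = 0.40
¬¬(¬(r ⊙ q) ⊙ ¬(1 ⇒ ¬p)) = 1 − 0.40 = 0.60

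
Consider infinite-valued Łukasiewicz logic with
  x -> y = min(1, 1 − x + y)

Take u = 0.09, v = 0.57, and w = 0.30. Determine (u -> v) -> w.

u -> v = min(1, 1 − 0.09 + 0.57) = min(1, 1.48) = 1.00
(u -> v) -> w = min(1, 1 − 1.00 + 0.30) = min(1, 0.30) = 0.30

0.30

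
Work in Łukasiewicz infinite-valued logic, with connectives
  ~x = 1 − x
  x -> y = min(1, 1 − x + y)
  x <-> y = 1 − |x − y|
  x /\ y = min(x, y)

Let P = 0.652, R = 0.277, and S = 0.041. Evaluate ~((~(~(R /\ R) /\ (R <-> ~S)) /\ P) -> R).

0.375

R /\ R = min(0.277, 0.277) = 0.277
~(R /\ R) = 1 − 0.277 = 0.723
~S = 1 − 0.041 = 0.959
R <-> ~S = 1 − |0.277 − 0.959| = 1 − 0.682 = 0.318
~(R /\ R) /\ (R <-> ~S) = min(0.723, 0.318) = 0.318
~(~(R /\ R) /\ (R <-> ~S)) = 1 − 0.318 = 0.682
~(~(R /\ R) /\ (R <-> ~S)) /\ P = min(0.682, 0.652) = 0.652
(~(~(R /\ R) /\ (R <-> ~S)) /\ P) -> R = min(1, 1 − 0.652 + 0.277) = min(1, 0.625) = 0.625
~((~(~(R /\ R) /\ (R <-> ~S)) /\ P) -> R) = 1 − 0.625 = 0.375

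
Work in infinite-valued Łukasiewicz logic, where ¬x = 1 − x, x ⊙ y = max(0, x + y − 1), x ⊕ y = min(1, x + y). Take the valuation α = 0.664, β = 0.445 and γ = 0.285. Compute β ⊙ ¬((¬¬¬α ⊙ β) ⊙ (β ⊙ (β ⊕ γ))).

0.445

¬α = 1 − 0.664 = 0.336
¬¬α = 1 − 0.336 = 0.664
¬¬¬α = 1 − 0.664 = 0.336
¬¬¬α ⊙ β = max(0, 0.336 + 0.445 − 1) = max(0, -0.219) = 0.000
β ⊕ γ = min(1, 0.445 + 0.285) = min(1, 0.730) = 0.730
β ⊙ (β ⊕ γ) = max(0, 0.445 + 0.730 − 1) = max(0, 0.175) = 0.175
(¬¬¬α ⊙ β) ⊙ (β ⊙ (β ⊕ γ)) = max(0, 0.000 + 0.175 − 1) = max(0, -0.825) = 0.000
¬((¬¬¬α ⊙ β) ⊙ (β ⊙ (β ⊕ γ))) = 1 − 0.000 = 1.000
β ⊙ ¬((¬¬¬α ⊙ β) ⊙ (β ⊙ (β ⊕ γ))) = max(0, 0.445 + 1.000 − 1) = max(0, 0.445) = 0.445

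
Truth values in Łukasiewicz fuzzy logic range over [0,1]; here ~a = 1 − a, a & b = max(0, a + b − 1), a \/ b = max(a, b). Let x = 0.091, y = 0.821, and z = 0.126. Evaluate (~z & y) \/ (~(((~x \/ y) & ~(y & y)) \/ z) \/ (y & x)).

~z = 1 − 0.126 = 0.874
~z & y = max(0, 0.874 + 0.821 − 1) = max(0, 0.695) = 0.695
~x = 1 − 0.091 = 0.909
~x \/ y = max(0.909, 0.821) = 0.909
y & y = max(0, 0.821 + 0.821 − 1) = max(0, 0.642) = 0.642
~(y & y) = 1 − 0.642 = 0.358
(~x \/ y) & ~(y & y) = max(0, 0.909 + 0.358 − 1) = max(0, 0.267) = 0.267
((~x \/ y) & ~(y & y)) \/ z = max(0.267, 0.126) = 0.267
~(((~x \/ y) & ~(y & y)) \/ z) = 1 − 0.267 = 0.733
y & x = max(0, 0.821 + 0.091 − 1) = max(0, -0.088) = 0.000
~(((~x \/ y) & ~(y & y)) \/ z) \/ (y & x) = max(0.733, 0.000) = 0.733
(~z & y) \/ (~(((~x \/ y) & ~(y & y)) \/ z) \/ (y & x)) = max(0.695, 0.733) = 0.733

0.733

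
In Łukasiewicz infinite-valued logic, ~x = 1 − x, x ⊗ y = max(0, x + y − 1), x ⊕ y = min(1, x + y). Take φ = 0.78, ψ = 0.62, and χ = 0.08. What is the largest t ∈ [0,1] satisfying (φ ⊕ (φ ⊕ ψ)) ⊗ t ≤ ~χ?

0.92

φ ⊕ ψ = min(1, 0.78 + 0.62) = min(1, 1.40) = 1.00
φ ⊕ (φ ⊕ ψ) = min(1, 0.78 + 1.00) = min(1, 1.78) = 1.00
So the left factor is φ ⊕ (φ ⊕ ψ) = 1.00.
~χ = 1 − 0.08 = 0.92
So the right-hand bound is ~χ = 0.92.
The residuum of the Łukasiewicz t-norm gives the supremum: min(1, 1 − 1.00 + 0.92).
1 − 1.00 + 0.92 = 0.92, so t = min(1, 0.92) = 0.92.
Check: 1.00 ⊗ 0.92 = max(0, 0.92) = 0.92 ≤ 0.92.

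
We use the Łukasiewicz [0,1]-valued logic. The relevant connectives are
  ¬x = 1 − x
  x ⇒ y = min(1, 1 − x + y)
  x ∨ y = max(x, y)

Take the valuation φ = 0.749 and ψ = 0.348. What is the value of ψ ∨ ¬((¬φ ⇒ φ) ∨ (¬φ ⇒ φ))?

¬φ = 1 − 0.749 = 0.251
¬φ ⇒ φ = min(1, 1 − 0.251 + 0.749) = min(1, 1.498) = 1.000
(¬φ ⇒ φ) ∨ (¬φ ⇒ φ) = max(1.000, 1.000) = 1.000
¬((¬φ ⇒ φ) ∨ (¬φ ⇒ φ)) = 1 − 1.000 = 0.000
ψ ∨ ¬((¬φ ⇒ φ) ∨ (¬φ ⇒ φ)) = max(0.348, 0.000) = 0.348

0.348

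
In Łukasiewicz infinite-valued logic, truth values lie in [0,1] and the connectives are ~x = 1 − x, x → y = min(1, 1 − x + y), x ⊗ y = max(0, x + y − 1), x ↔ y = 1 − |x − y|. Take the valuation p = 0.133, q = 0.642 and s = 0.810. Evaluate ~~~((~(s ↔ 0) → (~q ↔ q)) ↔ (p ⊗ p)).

s ↔ 0 = 1 − |0.810 − 0.000| = 1 − 0.810 = 0.190
~(s ↔ 0) = 1 − 0.190 = 0.810
~q = 1 − 0.642 = 0.358
~q ↔ q = 1 − |0.358 − 0.642| = 1 − 0.284 = 0.716
~(s ↔ 0) → (~q ↔ q) = min(1, 1 − 0.810 + 0.716) = min(1, 0.906) = 0.906
p ⊗ p = max(0, 0.133 + 0.133 − 1) = max(0, -0.734) = 0.000
(~(s ↔ 0) → (~q ↔ q)) ↔ (p ⊗ p) = 1 − |0.906 − 0.000| = 1 − 0.906 = 0.094
~((~(s ↔ 0) → (~q ↔ q)) ↔ (p ⊗ p)) = 1 − 0.094 = 0.906
~~((~(s ↔ 0) → (~q ↔ q)) ↔ (p ⊗ p)) = 1 − 0.906 = 0.094
~~~((~(s ↔ 0) → (~q ↔ q)) ↔ (p ⊗ p)) = 1 − 0.094 = 0.906

0.906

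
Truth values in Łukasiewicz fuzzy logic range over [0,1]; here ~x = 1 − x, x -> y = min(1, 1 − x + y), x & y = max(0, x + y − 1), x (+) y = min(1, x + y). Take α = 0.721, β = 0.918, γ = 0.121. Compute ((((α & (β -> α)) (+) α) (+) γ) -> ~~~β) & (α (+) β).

β -> α = min(1, 1 − 0.918 + 0.721) = min(1, 0.803) = 0.803
α & (β -> α) = max(0, 0.721 + 0.803 − 1) = max(0, 0.524) = 0.524
(α & (β -> α)) (+) α = min(1, 0.524 + 0.721) = min(1, 1.245) = 1.000
((α & (β -> α)) (+) α) (+) γ = min(1, 1.000 + 0.121) = min(1, 1.121) = 1.000
~β = 1 − 0.918 = 0.082
~~β = 1 − 0.082 = 0.918
~~~β = 1 − 0.918 = 0.082
(((α & (β -> α)) (+) α) (+) γ) -> ~~~β = min(1, 1 − 1.000 + 0.082) = min(1, 0.082) = 0.082
α (+) β = min(1, 0.721 + 0.918) = min(1, 1.639) = 1.000
((((α & (β -> α)) (+) α) (+) γ) -> ~~~β) & (α (+) β) = max(0, 0.082 + 1.000 − 1) = max(0, 0.082) = 0.082

0.082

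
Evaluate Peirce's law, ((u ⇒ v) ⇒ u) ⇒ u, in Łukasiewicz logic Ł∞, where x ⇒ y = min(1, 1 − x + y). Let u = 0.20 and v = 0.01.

u ⇒ v = min(1, 1 − 0.20 + 0.01) = min(1, 0.81) = 0.81
(u ⇒ v) ⇒ u = min(1, 1 − 0.81 + 0.20) = min(1, 0.39) = 0.39
((u ⇒ v) ⇒ u) ⇒ u = min(1, 1 − 0.39 + 0.20) = min(1, 0.81) = 0.81
(The value 0.81 < 1 shows this instance is not satisfied; not a Ł∞-tautology in general.)

0.81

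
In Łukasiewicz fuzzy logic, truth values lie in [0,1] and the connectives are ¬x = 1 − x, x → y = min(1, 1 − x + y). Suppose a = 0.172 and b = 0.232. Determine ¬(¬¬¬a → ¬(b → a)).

¬a = 1 − 0.172 = 0.828
¬¬a = 1 − 0.828 = 0.172
¬¬¬a = 1 − 0.172 = 0.828
b → a = min(1, 1 − 0.232 + 0.172) = min(1, 0.940) = 0.940
¬(b → a) = 1 − 0.940 = 0.060
¬¬¬a → ¬(b → a) = min(1, 1 − 0.828 + 0.060) = min(1, 0.232) = 0.232
¬(¬¬¬a → ¬(b → a)) = 1 − 0.232 = 0.768

0.768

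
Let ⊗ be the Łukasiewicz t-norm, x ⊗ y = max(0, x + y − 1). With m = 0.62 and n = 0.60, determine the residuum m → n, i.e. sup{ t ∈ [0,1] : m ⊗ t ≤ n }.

The residuum of the Łukasiewicz t-norm gives the supremum: min(1, 1 − 0.62 + 0.60).
1 − 0.62 + 0.60 = 0.98, so t = min(1, 0.98) = 0.98.
Check: 0.62 ⊗ 0.98 = max(0, 0.60) = 0.60 ≤ 0.60.

0.98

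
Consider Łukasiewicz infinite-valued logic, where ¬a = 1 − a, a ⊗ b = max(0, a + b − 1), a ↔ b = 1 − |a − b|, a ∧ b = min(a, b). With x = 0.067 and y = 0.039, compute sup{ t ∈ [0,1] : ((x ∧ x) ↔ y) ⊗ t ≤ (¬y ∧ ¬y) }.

0.989

x ∧ x = min(0.067, 0.067) = 0.067
(x ∧ x) ↔ y = 1 − |0.067 − 0.039| = 1 − 0.028 = 0.972
So the left factor is (x ∧ x) ↔ y = 0.972.
¬y = 1 − 0.039 = 0.961
¬y ∧ ¬y = min(0.961, 0.961) = 0.961
So the right-hand bound is ¬y ∧ ¬y = 0.961.
The residuum of the Łukasiewicz t-norm gives the supremum: min(1, 1 − 0.972 + 0.961).
1 − 0.972 + 0.961 = 0.989, so t = min(1, 0.989) = 0.989.
Check: 0.972 ⊗ 0.989 = max(0, 0.961) = 0.961 ≤ 0.961.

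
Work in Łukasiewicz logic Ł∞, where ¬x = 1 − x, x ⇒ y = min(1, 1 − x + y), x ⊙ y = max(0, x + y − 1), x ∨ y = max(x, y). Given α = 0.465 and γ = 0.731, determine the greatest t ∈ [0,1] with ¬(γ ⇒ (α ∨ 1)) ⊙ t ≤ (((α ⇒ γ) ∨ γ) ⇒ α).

α ∨ 1 = max(0.465, 1.000) = 1.000
γ ⇒ (α ∨ 1) = min(1, 1 − 0.731 + 1.000) = min(1, 1.269) = 1.000
¬(γ ⇒ (α ∨ 1)) = 1 − 1.000 = 0.000
So the left factor is ¬(γ ⇒ (α ∨ 1)) = 0.000.
α ⇒ γ = min(1, 1 − 0.465 + 0.731) = min(1, 1.266) = 1.000
(α ⇒ γ) ∨ γ = max(1.000, 0.731) = 1.000
((α ⇒ γ) ∨ γ) ⇒ α = min(1, 1 − 1.000 + 0.465) = min(1, 0.465) = 0.465
So the right-hand bound is ((α ⇒ γ) ∨ γ) ⇒ α = 0.465.
The residuum of the Łukasiewicz t-norm gives the supremum: min(1, 1 − 0.000 + 0.465).
1 − 0.000 + 0.465 = 1.465, so t = min(1, 1.465) = 1.000.
Check: 0.000 ⊙ 1.000 = max(0, 0.000) = 0.000 ≤ 0.465.

1.000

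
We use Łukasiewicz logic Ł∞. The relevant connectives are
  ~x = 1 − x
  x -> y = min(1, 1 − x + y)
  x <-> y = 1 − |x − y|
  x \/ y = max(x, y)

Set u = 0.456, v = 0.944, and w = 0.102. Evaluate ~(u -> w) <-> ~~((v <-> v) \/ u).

0.354

u -> w = min(1, 1 − 0.456 + 0.102) = min(1, 0.646) = 0.646
~(u -> w) = 1 − 0.646 = 0.354
v <-> v = 1 − |0.944 − 0.944| = 1 − 0.000 = 1.000
(v <-> v) \/ u = max(1.000, 0.456) = 1.000
~((v <-> v) \/ u) = 1 − 1.000 = 0.000
~~((v <-> v) \/ u) = 1 − 0.000 = 1.000
~(u -> w) <-> ~~((v <-> v) \/ u) = 1 − |0.354 − 1.000| = 1 − 0.646 = 0.354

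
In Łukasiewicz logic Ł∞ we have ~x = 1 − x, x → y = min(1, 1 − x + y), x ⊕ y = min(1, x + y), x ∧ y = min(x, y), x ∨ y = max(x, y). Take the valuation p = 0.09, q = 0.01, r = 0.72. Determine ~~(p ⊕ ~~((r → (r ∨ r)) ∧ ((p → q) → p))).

r ∨ r = max(0.72, 0.72) = 0.72
r → (r ∨ r) = min(1, 1 − 0.72 + 0.72) = min(1, 1.00) = 1.00
p → q = min(1, 1 − 0.09 + 0.01) = min(1, 0.92) = 0.92
(p → q) → p = min(1, 1 − 0.92 + 0.09) = min(1, 0.17) = 0.17
(r → (r ∨ r)) ∧ ((p → q) → p) = min(1.00, 0.17) = 0.17
~((r → (r ∨ r)) ∧ ((p → q) → p)) = 1 − 0.17 = 0.83
~~((r → (r ∨ r)) ∧ ((p → q) → p)) = 1 − 0.83 = 0.17
p ⊕ ~~((r → (r ∨ r)) ∧ ((p → q) → p)) = min(1, 0.09 + 0.17) = min(1, 0.26) = 0.26
~(p ⊕ ~~((r → (r ∨ r)) ∧ ((p → q) → p))) = 1 − 0.26 = 0.74
~~(p ⊕ ~~((r → (r ∨ r)) ∧ ((p → q) → p))) = 1 − 0.74 = 0.26

0.26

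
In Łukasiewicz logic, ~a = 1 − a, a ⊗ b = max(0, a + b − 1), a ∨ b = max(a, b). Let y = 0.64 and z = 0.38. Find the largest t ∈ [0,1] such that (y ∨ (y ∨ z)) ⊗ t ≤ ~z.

y ∨ z = max(0.64, 0.38) = 0.64
y ∨ (y ∨ z) = max(0.64, 0.64) = 0.64
So the left factor is y ∨ (y ∨ z) = 0.64.
~z = 1 − 0.38 = 0.62
So the right-hand bound is ~z = 0.62.
The residuum of the Łukasiewicz t-norm gives the supremum: min(1, 1 − 0.64 + 0.62).
1 − 0.64 + 0.62 = 0.98, so t = min(1, 0.98) = 0.98.
Check: 0.64 ⊗ 0.98 = max(0, 0.62) = 0.62 ≤ 0.62.

0.98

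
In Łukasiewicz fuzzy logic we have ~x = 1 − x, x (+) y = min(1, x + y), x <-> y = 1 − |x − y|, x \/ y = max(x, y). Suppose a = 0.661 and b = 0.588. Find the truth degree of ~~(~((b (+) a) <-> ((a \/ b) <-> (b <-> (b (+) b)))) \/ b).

b (+) a = min(1, 0.588 + 0.661) = min(1, 1.249) = 1.000
a \/ b = max(0.661, 0.588) = 0.661
b (+) b = min(1, 0.588 + 0.588) = min(1, 1.176) = 1.000
b <-> (b (+) b) = 1 − |0.588 − 1.000| = 1 − 0.412 = 0.588
(a \/ b) <-> (b <-> (b (+) b)) = 1 − |0.661 − 0.588| = 1 − 0.073 = 0.927
(b (+) a) <-> ((a \/ b) <-> (b <-> (b (+) b))) = 1 − |1.000 − 0.927| = 1 − 0.073 = 0.927
~((b (+) a) <-> ((a \/ b) <-> (b <-> (b (+) b)))) = 1 − 0.927 = 0.073
~((b (+) a) <-> ((a \/ b) <-> (b <-> (b (+) b)))) \/ b = max(0.073, 0.588) = 0.588
~(~((b (+) a) <-> ((a \/ b) <-> (b <-> (b (+) b)))) \/ b) = 1 − 0.588 = 0.412
~~(~((b (+) a) <-> ((a \/ b) <-> (b <-> (b (+) b)))) \/ b) = 1 − 0.412 = 0.588

0.588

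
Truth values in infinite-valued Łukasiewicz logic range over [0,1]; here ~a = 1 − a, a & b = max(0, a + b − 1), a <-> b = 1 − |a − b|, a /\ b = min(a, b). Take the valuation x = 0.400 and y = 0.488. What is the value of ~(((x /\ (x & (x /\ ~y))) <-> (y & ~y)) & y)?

0.512

~y = 1 − 0.488 = 0.512
x /\ ~y = min(0.400, 0.512) = 0.400
x & (x /\ ~y) = max(0, 0.400 + 0.400 − 1) = max(0, -0.200) = 0.000
x /\ (x & (x /\ ~y)) = min(0.400, 0.000) = 0.000
y & ~y = max(0, 0.488 + 0.512 − 1) = max(0, 0.000) = 0.000
(x /\ (x & (x /\ ~y))) <-> (y & ~y) = 1 − |0.000 − 0.000| = 1 − 0.000 = 1.000
((x /\ (x & (x /\ ~y))) <-> (y & ~y)) & y = max(0, 1.000 + 0.488 − 1) = max(0, 0.488) = 0.488
~(((x /\ (x & (x /\ ~y))) <-> (y & ~y)) & y) = 1 − 0.488 = 0.512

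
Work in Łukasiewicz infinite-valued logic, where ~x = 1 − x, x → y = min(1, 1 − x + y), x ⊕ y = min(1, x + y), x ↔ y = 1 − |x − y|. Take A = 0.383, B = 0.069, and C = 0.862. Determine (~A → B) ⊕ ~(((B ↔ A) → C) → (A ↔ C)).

~A = 1 − 0.383 = 0.617
~A → B = min(1, 1 − 0.617 + 0.069) = min(1, 0.452) = 0.452
B ↔ A = 1 − |0.069 − 0.383| = 1 − 0.314 = 0.686
(B ↔ A) → C = min(1, 1 − 0.686 + 0.862) = min(1, 1.176) = 1.000
A ↔ C = 1 − |0.383 − 0.862| = 1 − 0.479 = 0.521
((B ↔ A) → C) → (A ↔ C) = min(1, 1 − 1.000 + 0.521) = min(1, 0.521) = 0.521
~(((B ↔ A) → C) → (A ↔ C)) = 1 − 0.521 = 0.479
(~A → B) ⊕ ~(((B ↔ A) → C) → (A ↔ C)) = min(1, 0.452 + 0.479) = min(1, 0.931) = 0.931

0.931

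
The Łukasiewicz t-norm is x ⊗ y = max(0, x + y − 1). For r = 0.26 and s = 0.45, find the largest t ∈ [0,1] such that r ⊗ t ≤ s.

1.00

The residuum of the Łukasiewicz t-norm gives the supremum: min(1, 1 − 0.26 + 0.45).
1 − 0.26 + 0.45 = 1.19, so t = min(1, 1.19) = 1.00.
Check: 0.26 ⊗ 1.00 = max(0, 0.26) = 0.26 ≤ 0.45.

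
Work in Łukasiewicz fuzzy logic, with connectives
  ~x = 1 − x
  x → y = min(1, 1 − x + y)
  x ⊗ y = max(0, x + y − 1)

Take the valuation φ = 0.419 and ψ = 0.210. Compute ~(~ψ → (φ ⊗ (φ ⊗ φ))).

0.790

~ψ = 1 − 0.210 = 0.790
φ ⊗ φ = max(0, 0.419 + 0.419 − 1) = max(0, -0.162) = 0.000
φ ⊗ (φ ⊗ φ) = max(0, 0.419 + 0.000 − 1) = max(0, -0.581) = 0.000
~ψ → (φ ⊗ (φ ⊗ φ)) = min(1, 1 − 0.790 + 0.000) = min(1, 0.210) = 0.210
~(~ψ → (φ ⊗ (φ ⊗ φ))) = 1 − 0.210 = 0.790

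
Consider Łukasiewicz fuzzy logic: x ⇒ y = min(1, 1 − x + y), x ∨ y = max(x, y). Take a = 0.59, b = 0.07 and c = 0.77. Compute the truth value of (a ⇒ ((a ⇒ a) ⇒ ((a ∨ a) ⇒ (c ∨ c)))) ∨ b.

a ⇒ a = min(1, 1 − 0.59 + 0.59) = min(1, 1.00) = 1.00
a ∨ a = max(0.59, 0.59) = 0.59
c ∨ c = max(0.77, 0.77) = 0.77
(a ∨ a) ⇒ (c ∨ c) = min(1, 1 − 0.59 + 0.77) = min(1, 1.18) = 1.00
(a ⇒ a) ⇒ ((a ∨ a) ⇒ (c ∨ c)) = min(1, 1 − 1.00 + 1.00) = min(1, 1.00) = 1.00
a ⇒ ((a ⇒ a) ⇒ ((a ∨ a) ⇒ (c ∨ c))) = min(1, 1 − 0.59 + 1.00) = min(1, 1.41) = 1.00
(a ⇒ ((a ⇒ a) ⇒ ((a ∨ a) ⇒ (c ∨ c)))) ∨ b = max(1.00, 0.07) = 1.00

1.00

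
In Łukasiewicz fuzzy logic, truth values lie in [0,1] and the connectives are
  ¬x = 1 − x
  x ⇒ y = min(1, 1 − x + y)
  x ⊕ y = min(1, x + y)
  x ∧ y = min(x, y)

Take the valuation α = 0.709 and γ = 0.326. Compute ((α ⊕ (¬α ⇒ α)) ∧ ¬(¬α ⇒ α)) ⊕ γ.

0.326

¬α = 1 − 0.709 = 0.291
¬α ⇒ α = min(1, 1 − 0.291 + 0.709) = min(1, 1.418) = 1.000
α ⊕ (¬α ⇒ α) = min(1, 0.709 + 1.000) = min(1, 1.709) = 1.000
¬(¬α ⇒ α) = 1 − 1.000 = 0.000
(α ⊕ (¬α ⇒ α)) ∧ ¬(¬α ⇒ α) = min(1.000, 0.000) = 0.000
((α ⊕ (¬α ⇒ α)) ∧ ¬(¬α ⇒ α)) ⊕ γ = min(1, 0.000 + 0.326) = min(1, 0.326) = 0.326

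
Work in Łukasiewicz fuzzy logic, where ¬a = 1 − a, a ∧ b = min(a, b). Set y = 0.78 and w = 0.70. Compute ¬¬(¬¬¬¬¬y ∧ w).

¬y = 1 − 0.78 = 0.22
¬¬y = 1 − 0.22 = 0.78
¬¬¬y = 1 − 0.78 = 0.22
¬¬¬¬y = 1 − 0.22 = 0.78
¬¬¬¬¬y = 1 − 0.78 = 0.22
¬¬¬¬¬y ∧ w = min(0.22, 0.70) = 0.22
¬(¬¬¬¬¬y ∧ w) = 1 − 0.22 = 0.78
¬¬(¬¬¬¬¬y ∧ w) = 1 − 0.78 = 0.22

0.22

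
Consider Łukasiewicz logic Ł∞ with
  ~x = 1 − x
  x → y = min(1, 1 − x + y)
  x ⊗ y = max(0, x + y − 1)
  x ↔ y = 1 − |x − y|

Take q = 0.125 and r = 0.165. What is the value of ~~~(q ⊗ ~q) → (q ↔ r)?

~q = 1 − 0.125 = 0.875
q ⊗ ~q = max(0, 0.125 + 0.875 − 1) = max(0, 0.000) = 0.000
~(q ⊗ ~q) = 1 − 0.000 = 1.000
~~(q ⊗ ~q) = 1 − 1.000 = 0.000
~~~(q ⊗ ~q) = 1 − 0.000 = 1.000
q ↔ r = 1 − |0.125 − 0.165| = 1 − 0.040 = 0.960
~~~(q ⊗ ~q) → (q ↔ r) = min(1, 1 − 1.000 + 0.960) = min(1, 0.960) = 0.960

0.960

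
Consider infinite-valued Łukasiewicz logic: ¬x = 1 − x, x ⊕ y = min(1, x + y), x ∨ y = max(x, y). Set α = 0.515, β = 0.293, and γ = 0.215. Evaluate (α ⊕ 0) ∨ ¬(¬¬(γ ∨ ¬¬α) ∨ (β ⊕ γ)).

0.515

α ⊕ 0 = min(1, 0.515 + 0.000) = min(1, 0.515) = 0.515
¬α = 1 − 0.515 = 0.485
¬¬α = 1 − 0.485 = 0.515
γ ∨ ¬¬α = max(0.215, 0.515) = 0.515
¬(γ ∨ ¬¬α) = 1 − 0.515 = 0.485
¬¬(γ ∨ ¬¬α) = 1 − 0.485 = 0.515
β ⊕ γ = min(1, 0.293 + 0.215) = min(1, 0.508) = 0.508
¬¬(γ ∨ ¬¬α) ∨ (β ⊕ γ) = max(0.515, 0.508) = 0.515
¬(¬¬(γ ∨ ¬¬α) ∨ (β ⊕ γ)) = 1 − 0.515 = 0.485
(α ⊕ 0) ∨ ¬(¬¬(γ ∨ ¬¬α) ∨ (β ⊕ γ)) = max(0.515, 0.485) = 0.515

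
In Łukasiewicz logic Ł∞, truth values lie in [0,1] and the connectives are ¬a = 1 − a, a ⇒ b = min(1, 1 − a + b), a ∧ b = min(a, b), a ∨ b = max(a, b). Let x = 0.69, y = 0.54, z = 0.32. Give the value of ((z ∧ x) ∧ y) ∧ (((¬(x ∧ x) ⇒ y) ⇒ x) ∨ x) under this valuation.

z ∧ x = min(0.32, 0.69) = 0.32
(z ∧ x) ∧ y = min(0.32, 0.54) = 0.32
x ∧ x = min(0.69, 0.69) = 0.69
¬(x ∧ x) = 1 − 0.69 = 0.31
¬(x ∧ x) ⇒ y = min(1, 1 − 0.31 + 0.54) = min(1, 1.23) = 1.00
(¬(x ∧ x) ⇒ y) ⇒ x = min(1, 1 − 1.00 + 0.69) = min(1, 0.69) = 0.69
((¬(x ∧ x) ⇒ y) ⇒ x) ∨ x = max(0.69, 0.69) = 0.69
((z ∧ x) ∧ y) ∧ (((¬(x ∧ x) ⇒ y) ⇒ x) ∨ x) = min(0.32, 0.69) = 0.32

0.32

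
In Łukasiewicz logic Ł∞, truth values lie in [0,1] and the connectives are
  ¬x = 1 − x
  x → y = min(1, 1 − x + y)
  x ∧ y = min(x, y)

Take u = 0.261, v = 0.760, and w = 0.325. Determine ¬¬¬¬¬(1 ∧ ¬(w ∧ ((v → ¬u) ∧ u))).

¬u = 1 − 0.261 = 0.739
v → ¬u = min(1, 1 − 0.760 + 0.739) = min(1, 0.979) = 0.979
(v → ¬u) ∧ u = min(0.979, 0.261) = 0.261
w ∧ ((v → ¬u) ∧ u) = min(0.325, 0.261) = 0.261
¬(w ∧ ((v → ¬u) ∧ u)) = 1 − 0.261 = 0.739
1 ∧ ¬(w ∧ ((v → ¬u) ∧ u)) = min(1.000, 0.739) = 0.739
¬(1 ∧ ¬(w ∧ ((v → ¬u) ∧ u))) = 1 − 0.739 = 0.261
¬¬(1 ∧ ¬(w ∧ ((v → ¬u) ∧ u))) = 1 − 0.261 = 0.739
¬¬¬(1 ∧ ¬(w ∧ ((v → ¬u) ∧ u))) = 1 − 0.739 = 0.261
¬¬¬¬(1 ∧ ¬(w ∧ ((v → ¬u) ∧ u))) = 1 − 0.261 = 0.739
¬¬¬¬¬(1 ∧ ¬(w ∧ ((v → ¬u) ∧ u))) = 1 − 0.739 = 0.261

0.261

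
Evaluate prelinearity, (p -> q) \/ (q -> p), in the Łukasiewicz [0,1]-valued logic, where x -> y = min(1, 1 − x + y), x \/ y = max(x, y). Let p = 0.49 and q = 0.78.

1.00

p -> q = min(1, 1 − 0.49 + 0.78) = min(1, 1.29) = 1.00
q -> p = min(1, 1 − 0.78 + 0.49) = min(1, 0.71) = 0.71
(p -> q) \/ (q -> p) = max(1.00, 0.71) = 1.00
(As expected: a Ł∞-tautology — holds in every MV-chain.)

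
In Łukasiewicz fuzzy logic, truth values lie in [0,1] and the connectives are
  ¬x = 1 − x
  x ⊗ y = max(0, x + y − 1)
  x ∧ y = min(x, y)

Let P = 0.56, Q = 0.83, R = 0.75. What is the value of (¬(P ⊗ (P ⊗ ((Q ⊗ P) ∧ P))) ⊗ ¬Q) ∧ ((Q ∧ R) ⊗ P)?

Q ⊗ P = max(0, 0.83 + 0.56 − 1) = max(0, 0.39) = 0.39
(Q ⊗ P) ∧ P = min(0.39, 0.56) = 0.39
P ⊗ ((Q ⊗ P) ∧ P) = max(0, 0.56 + 0.39 − 1) = max(0, -0.05) = 0.00
P ⊗ (P ⊗ ((Q ⊗ P) ∧ P)) = max(0, 0.56 + 0.00 − 1) = max(0, -0.44) = 0.00
¬(P ⊗ (P ⊗ ((Q ⊗ P) ∧ P))) = 1 − 0.00 = 1.00
¬Q = 1 − 0.83 = 0.17
¬(P ⊗ (P ⊗ ((Q ⊗ P) ∧ P))) ⊗ ¬Q = max(0, 1.00 + 0.17 − 1) = max(0, 0.17) = 0.17
Q ∧ R = min(0.83, 0.75) = 0.75
(Q ∧ R) ⊗ P = max(0, 0.75 + 0.56 − 1) = max(0, 0.31) = 0.31
(¬(P ⊗ (P ⊗ ((Q ⊗ P) ∧ P))) ⊗ ¬Q) ∧ ((Q ∧ R) ⊗ P) = min(0.17, 0.31) = 0.17

0.17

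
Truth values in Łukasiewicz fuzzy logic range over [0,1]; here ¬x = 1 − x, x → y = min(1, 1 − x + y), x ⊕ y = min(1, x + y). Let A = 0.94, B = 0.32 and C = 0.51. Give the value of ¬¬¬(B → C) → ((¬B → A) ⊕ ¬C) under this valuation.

1.00

B → C = min(1, 1 − 0.32 + 0.51) = min(1, 1.19) = 1.00
¬(B → C) = 1 − 1.00 = 0.00
¬¬(B → C) = 1 − 0.00 = 1.00
¬¬¬(B → C) = 1 − 1.00 = 0.00
¬B = 1 − 0.32 = 0.68
¬B → A = min(1, 1 − 0.68 + 0.94) = min(1, 1.26) = 1.00
¬C = 1 − 0.51 = 0.49
(¬B → A) ⊕ ¬C = min(1, 1.00 + 0.49) = min(1, 1.49) = 1.00
¬¬¬(B → C) → ((¬B → A) ⊕ ¬C) = min(1, 1 − 0.00 + 1.00) = min(1, 2.00) = 1.00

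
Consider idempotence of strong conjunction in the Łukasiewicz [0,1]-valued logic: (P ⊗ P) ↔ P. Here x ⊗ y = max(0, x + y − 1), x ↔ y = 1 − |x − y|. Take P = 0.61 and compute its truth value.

0.61

P ⊗ P = max(0, 0.61 + 0.61 − 1) = max(0, 0.22) = 0.22
(P ⊗ P) ↔ P = 1 − |0.22 − 0.61| = 1 − 0.39 = 0.61
(The value 0.61 < 1 shows this instance is not satisfied; fails in Ł∞ since a ⊗ a = max(0, 2a−1) ≠ a in general.)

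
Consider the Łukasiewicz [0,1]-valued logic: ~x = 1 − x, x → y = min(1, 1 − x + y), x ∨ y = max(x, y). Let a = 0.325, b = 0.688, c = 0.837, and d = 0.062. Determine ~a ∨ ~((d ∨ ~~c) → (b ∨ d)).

0.675

~a = 1 − 0.325 = 0.675
~c = 1 − 0.837 = 0.163
~~c = 1 − 0.163 = 0.837
d ∨ ~~c = max(0.062, 0.837) = 0.837
b ∨ d = max(0.688, 0.062) = 0.688
(d ∨ ~~c) → (b ∨ d) = min(1, 1 − 0.837 + 0.688) = min(1, 0.851) = 0.851
~((d ∨ ~~c) → (b ∨ d)) = 1 − 0.851 = 0.149
~a ∨ ~((d ∨ ~~c) → (b ∨ d)) = max(0.675, 0.149) = 0.675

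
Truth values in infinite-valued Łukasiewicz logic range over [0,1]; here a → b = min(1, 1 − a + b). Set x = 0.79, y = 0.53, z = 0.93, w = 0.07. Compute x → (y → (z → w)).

z → w = min(1, 1 − 0.93 + 0.07) = min(1, 0.14) = 0.14
y → (z → w) = min(1, 1 − 0.53 + 0.14) = min(1, 0.61) = 0.61
x → (y → (z → w)) = min(1, 1 − 0.79 + 0.61) = min(1, 0.82) = 0.82

0.82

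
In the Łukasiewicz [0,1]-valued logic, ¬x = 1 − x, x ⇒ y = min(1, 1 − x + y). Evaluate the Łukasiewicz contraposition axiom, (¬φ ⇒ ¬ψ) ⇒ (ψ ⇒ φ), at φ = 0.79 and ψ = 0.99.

¬φ = 1 − 0.79 = 0.21
¬ψ = 1 − 0.99 = 0.01
¬φ ⇒ ¬ψ = min(1, 1 − 0.21 + 0.01) = min(1, 0.80) = 0.80
ψ ⇒ φ = min(1, 1 − 0.99 + 0.79) = min(1, 0.80) = 0.80
(¬φ ⇒ ¬ψ) ⇒ (ψ ⇒ φ) = min(1, 1 − 0.80 + 0.80) = min(1, 1.00) = 1.00
(As expected: an axiom of Ł∞, always 1.)

1.00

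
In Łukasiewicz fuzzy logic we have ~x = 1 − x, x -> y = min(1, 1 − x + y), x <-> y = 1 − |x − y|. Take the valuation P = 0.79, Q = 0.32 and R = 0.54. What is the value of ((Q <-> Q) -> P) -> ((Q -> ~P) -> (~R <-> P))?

0.99

Q <-> Q = 1 − |0.32 − 0.32| = 1 − 0.00 = 1.00
(Q <-> Q) -> P = min(1, 1 − 1.00 + 0.79) = min(1, 0.79) = 0.79
~P = 1 − 0.79 = 0.21
Q -> ~P = min(1, 1 − 0.32 + 0.21) = min(1, 0.89) = 0.89
~R = 1 − 0.54 = 0.46
~R <-> P = 1 − |0.46 − 0.79| = 1 − 0.33 = 0.67
(Q -> ~P) -> (~R <-> P) = min(1, 1 − 0.89 + 0.67) = min(1, 0.78) = 0.78
((Q <-> Q) -> P) -> ((Q -> ~P) -> (~R <-> P)) = min(1, 1 − 0.79 + 0.78) = min(1, 0.99) = 0.99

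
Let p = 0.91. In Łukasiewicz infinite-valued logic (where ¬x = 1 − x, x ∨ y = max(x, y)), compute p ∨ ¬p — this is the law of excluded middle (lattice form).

¬p = 1 − 0.91 = 0.09
p ∨ ¬p = max(0.91, 0.09) = 0.91
(The value 0.91 < 1 shows this instance is not satisfied; not a Ł∞-tautology — its value is max(a, 1−a).)

0.91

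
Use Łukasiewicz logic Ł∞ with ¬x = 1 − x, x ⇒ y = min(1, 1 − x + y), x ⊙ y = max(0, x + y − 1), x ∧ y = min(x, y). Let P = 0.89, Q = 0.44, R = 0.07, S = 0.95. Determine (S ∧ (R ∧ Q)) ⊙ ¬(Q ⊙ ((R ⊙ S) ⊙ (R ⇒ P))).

0.07

R ∧ Q = min(0.07, 0.44) = 0.07
S ∧ (R ∧ Q) = min(0.95, 0.07) = 0.07
R ⊙ S = max(0, 0.07 + 0.95 − 1) = max(0, 0.02) = 0.02
R ⇒ P = min(1, 1 − 0.07 + 0.89) = min(1, 1.82) = 1.00
(R ⊙ S) ⊙ (R ⇒ P) = max(0, 0.02 + 1.00 − 1) = max(0, 0.02) = 0.02
Q ⊙ ((R ⊙ S) ⊙ (R ⇒ P)) = max(0, 0.44 + 0.02 − 1) = max(0, -0.54) = 0.00
¬(Q ⊙ ((R ⊙ S) ⊙ (R ⇒ P))) = 1 − 0.00 = 1.00
(S ∧ (R ∧ Q)) ⊙ ¬(Q ⊙ ((R ⊙ S) ⊙ (R ⇒ P))) = max(0, 0.07 + 1.00 − 1) = max(0, 0.07) = 0.07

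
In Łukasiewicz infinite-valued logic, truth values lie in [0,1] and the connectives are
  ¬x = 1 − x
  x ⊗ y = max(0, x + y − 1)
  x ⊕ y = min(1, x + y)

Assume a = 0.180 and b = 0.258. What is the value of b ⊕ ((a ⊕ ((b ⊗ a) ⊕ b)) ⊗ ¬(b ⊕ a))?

0.258

b ⊗ a = max(0, 0.258 + 0.180 − 1) = max(0, -0.562) = 0.000
(b ⊗ a) ⊕ b = min(1, 0.000 + 0.258) = min(1, 0.258) = 0.258
a ⊕ ((b ⊗ a) ⊕ b) = min(1, 0.180 + 0.258) = min(1, 0.438) = 0.438
b ⊕ a = min(1, 0.258 + 0.180) = min(1, 0.438) = 0.438
¬(b ⊕ a) = 1 − 0.438 = 0.562
(a ⊕ ((b ⊗ a) ⊕ b)) ⊗ ¬(b ⊕ a) = max(0, 0.438 + 0.562 − 1) = max(0, 0.000) = 0.000
b ⊕ ((a ⊕ ((b ⊗ a) ⊕ b)) ⊗ ¬(b ⊕ a)) = min(1, 0.258 + 0.000) = min(1, 0.258) = 0.258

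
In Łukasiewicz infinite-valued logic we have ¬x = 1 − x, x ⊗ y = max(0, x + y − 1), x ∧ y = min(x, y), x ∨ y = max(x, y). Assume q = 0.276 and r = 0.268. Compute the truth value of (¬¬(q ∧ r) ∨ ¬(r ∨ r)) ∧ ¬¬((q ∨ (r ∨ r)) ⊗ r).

0.000

q ∧ r = min(0.276, 0.268) = 0.268
¬(q ∧ r) = 1 − 0.268 = 0.732
¬¬(q ∧ r) = 1 − 0.732 = 0.268
r ∨ r = max(0.268, 0.268) = 0.268
¬(r ∨ r) = 1 − 0.268 = 0.732
¬¬(q ∧ r) ∨ ¬(r ∨ r) = max(0.268, 0.732) = 0.732
q ∨ (r ∨ r) = max(0.276, 0.268) = 0.276
(q ∨ (r ∨ r)) ⊗ r = max(0, 0.276 + 0.268 − 1) = max(0, -0.456) = 0.000
¬((q ∨ (r ∨ r)) ⊗ r) = 1 − 0.000 = 1.000
¬¬((q ∨ (r ∨ r)) ⊗ r) = 1 − 1.000 = 0.000
(¬¬(q ∧ r) ∨ ¬(r ∨ r)) ∧ ¬¬((q ∨ (r ∨ r)) ⊗ r) = min(0.732, 0.000) = 0.000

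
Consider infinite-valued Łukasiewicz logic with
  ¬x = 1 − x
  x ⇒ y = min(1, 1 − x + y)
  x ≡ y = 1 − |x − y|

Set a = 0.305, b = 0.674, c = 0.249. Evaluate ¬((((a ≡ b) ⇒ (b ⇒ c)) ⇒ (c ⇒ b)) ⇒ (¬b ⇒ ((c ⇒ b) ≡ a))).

0.021

a ≡ b = 1 − |0.305 − 0.674| = 1 − 0.369 = 0.631
b ⇒ c = min(1, 1 − 0.674 + 0.249) = min(1, 0.575) = 0.575
(a ≡ b) ⇒ (b ⇒ c) = min(1, 1 − 0.631 + 0.575) = min(1, 0.944) = 0.944
c ⇒ b = min(1, 1 − 0.249 + 0.674) = min(1, 1.425) = 1.000
((a ≡ b) ⇒ (b ⇒ c)) ⇒ (c ⇒ b) = min(1, 1 − 0.944 + 1.000) = min(1, 1.056) = 1.000
¬b = 1 − 0.674 = 0.326
(c ⇒ b) ≡ a = 1 − |1.000 − 0.305| = 1 − 0.695 = 0.305
¬b ⇒ ((c ⇒ b) ≡ a) = min(1, 1 − 0.326 + 0.305) = min(1, 0.979) = 0.979
(((a ≡ b) ⇒ (b ⇒ c)) ⇒ (c ⇒ b)) ⇒ (¬b ⇒ ((c ⇒ b) ≡ a)) = min(1, 1 − 1.000 + 0.979) = min(1, 0.979) = 0.979
¬((((a ≡ b) ⇒ (b ⇒ c)) ⇒ (c ⇒ b)) ⇒ (¬b ⇒ ((c ⇒ b) ≡ a))) = 1 − 0.979 = 0.021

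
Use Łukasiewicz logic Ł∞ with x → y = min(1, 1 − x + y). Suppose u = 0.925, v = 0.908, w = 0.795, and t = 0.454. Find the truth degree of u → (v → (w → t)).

w → t = min(1, 1 − 0.795 + 0.454) = min(1, 0.659) = 0.659
v → (w → t) = min(1, 1 − 0.908 + 0.659) = min(1, 0.751) = 0.751
u → (v → (w → t)) = min(1, 1 − 0.925 + 0.751) = min(1, 0.826) = 0.826

0.826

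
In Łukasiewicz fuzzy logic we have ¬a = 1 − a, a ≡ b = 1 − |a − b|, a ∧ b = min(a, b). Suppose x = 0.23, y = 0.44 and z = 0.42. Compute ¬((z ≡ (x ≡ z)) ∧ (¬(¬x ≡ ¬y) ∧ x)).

0.79

x ≡ z = 1 − |0.23 − 0.42| = 1 − 0.19 = 0.81
z ≡ (x ≡ z) = 1 − |0.42 − 0.81| = 1 − 0.39 = 0.61
¬x = 1 − 0.23 = 0.77
¬y = 1 − 0.44 = 0.56
¬x ≡ ¬y = 1 − |0.77 − 0.56| = 1 − 0.21 = 0.79
¬(¬x ≡ ¬y) = 1 − 0.79 = 0.21
¬(¬x ≡ ¬y) ∧ x = min(0.21, 0.23) = 0.21
(z ≡ (x ≡ z)) ∧ (¬(¬x ≡ ¬y) ∧ x) = min(0.61, 0.21) = 0.21
¬((z ≡ (x ≡ z)) ∧ (¬(¬x ≡ ¬y) ∧ x)) = 1 − 0.21 = 0.79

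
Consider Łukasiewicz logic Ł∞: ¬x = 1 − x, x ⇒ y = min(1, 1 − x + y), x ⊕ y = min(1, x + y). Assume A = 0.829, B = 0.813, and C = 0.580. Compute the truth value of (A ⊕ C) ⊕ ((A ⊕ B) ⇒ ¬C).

A ⊕ C = min(1, 0.829 + 0.580) = min(1, 1.409) = 1.000
A ⊕ B = min(1, 0.829 + 0.813) = min(1, 1.642) = 1.000
¬C = 1 − 0.580 = 0.420
(A ⊕ B) ⇒ ¬C = min(1, 1 − 1.000 + 0.420) = min(1, 0.420) = 0.420
(A ⊕ C) ⊕ ((A ⊕ B) ⇒ ¬C) = min(1, 1.000 + 0.420) = min(1, 1.420) = 1.000

1.000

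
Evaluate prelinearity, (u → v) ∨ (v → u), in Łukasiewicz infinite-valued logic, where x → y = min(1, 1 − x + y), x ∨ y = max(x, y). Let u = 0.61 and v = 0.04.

1.00

u → v = min(1, 1 − 0.61 + 0.04) = min(1, 0.43) = 0.43
v → u = min(1, 1 − 0.04 + 0.61) = min(1, 1.57) = 1.00
(u → v) ∨ (v → u) = max(0.43, 1.00) = 1.00
(As expected: a Ł∞-tautology — holds in every MV-chain.)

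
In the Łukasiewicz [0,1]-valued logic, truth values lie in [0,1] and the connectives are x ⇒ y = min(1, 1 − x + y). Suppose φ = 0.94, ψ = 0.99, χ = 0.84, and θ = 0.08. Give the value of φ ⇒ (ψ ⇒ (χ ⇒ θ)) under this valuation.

χ ⇒ θ = min(1, 1 − 0.84 + 0.08) = min(1, 0.24) = 0.24
ψ ⇒ (χ ⇒ θ) = min(1, 1 − 0.99 + 0.24) = min(1, 0.25) = 0.25
φ ⇒ (ψ ⇒ (χ ⇒ θ)) = min(1, 1 − 0.94 + 0.25) = min(1, 0.31) = 0.31

0.31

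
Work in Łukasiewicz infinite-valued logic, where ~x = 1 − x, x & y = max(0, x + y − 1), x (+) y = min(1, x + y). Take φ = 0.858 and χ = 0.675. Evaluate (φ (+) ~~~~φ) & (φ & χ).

0.533

~φ = 1 − 0.858 = 0.142
~~φ = 1 − 0.142 = 0.858
~~~φ = 1 − 0.858 = 0.142
~~~~φ = 1 − 0.142 = 0.858
φ (+) ~~~~φ = min(1, 0.858 + 0.858) = min(1, 1.716) = 1.000
φ & χ = max(0, 0.858 + 0.675 − 1) = max(0, 0.533) = 0.533
(φ (+) ~~~~φ) & (φ & χ) = max(0, 1.000 + 0.533 − 1) = max(0, 0.533) = 0.533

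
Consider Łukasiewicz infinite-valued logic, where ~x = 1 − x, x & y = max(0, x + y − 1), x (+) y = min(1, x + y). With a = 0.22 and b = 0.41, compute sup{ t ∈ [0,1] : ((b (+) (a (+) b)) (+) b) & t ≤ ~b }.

a (+) b = min(1, 0.22 + 0.41) = min(1, 0.63) = 0.63
b (+) (a (+) b) = min(1, 0.41 + 0.63) = min(1, 1.04) = 1.00
(b (+) (a (+) b)) (+) b = min(1, 1.00 + 0.41) = min(1, 1.41) = 1.00
So the left factor is (b (+) (a (+) b)) (+) b = 1.00.
~b = 1 − 0.41 = 0.59
So the right-hand bound is ~b = 0.59.
The residuum of the Łukasiewicz t-norm gives the supremum: min(1, 1 − 1.00 + 0.59).
1 − 1.00 + 0.59 = 0.59, so t = min(1, 0.59) = 0.59.
Check: 1.00 & 0.59 = max(0, 0.59) = 0.59 ≤ 0.59.

0.59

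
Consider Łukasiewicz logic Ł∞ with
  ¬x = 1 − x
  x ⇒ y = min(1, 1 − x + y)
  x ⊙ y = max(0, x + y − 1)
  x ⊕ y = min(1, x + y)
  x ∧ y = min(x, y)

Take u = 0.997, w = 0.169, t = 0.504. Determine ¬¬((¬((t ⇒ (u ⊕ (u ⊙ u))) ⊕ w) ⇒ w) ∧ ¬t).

u ⊙ u = max(0, 0.997 + 0.997 − 1) = max(0, 0.994) = 0.994
u ⊕ (u ⊙ u) = min(1, 0.997 + 0.994) = min(1, 1.991) = 1.000
t ⇒ (u ⊕ (u ⊙ u)) = min(1, 1 − 0.504 + 1.000) = min(1, 1.496) = 1.000
(t ⇒ (u ⊕ (u ⊙ u))) ⊕ w = min(1, 1.000 + 0.169) = min(1, 1.169) = 1.000
¬((t ⇒ (u ⊕ (u ⊙ u))) ⊕ w) = 1 − 1.000 = 0.000
¬((t ⇒ (u ⊕ (u ⊙ u))) ⊕ w) ⇒ w = min(1, 1 − 0.000 + 0.169) = min(1, 1.169) = 1.000
¬t = 1 − 0.504 = 0.496
(¬((t ⇒ (u ⊕ (u ⊙ u))) ⊕ w) ⇒ w) ∧ ¬t = min(1.000, 0.496) = 0.496
¬((¬((t ⇒ (u ⊕ (u ⊙ u))) ⊕ w) ⇒ w) ∧ ¬t) = 1 − 0.496 = 0.504
¬¬((¬((t ⇒ (u ⊕ (u ⊙ u))) ⊕ w) ⇒ w) ∧ ¬t) = 1 − 0.504 = 0.496

0.496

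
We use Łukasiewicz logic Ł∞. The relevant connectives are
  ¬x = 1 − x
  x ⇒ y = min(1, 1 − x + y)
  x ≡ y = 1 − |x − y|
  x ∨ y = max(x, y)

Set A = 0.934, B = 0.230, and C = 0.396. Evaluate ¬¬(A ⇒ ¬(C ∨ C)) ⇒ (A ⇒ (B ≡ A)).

C ∨ C = max(0.396, 0.396) = 0.396
¬(C ∨ C) = 1 − 0.396 = 0.604
A ⇒ ¬(C ∨ C) = min(1, 1 − 0.934 + 0.604) = min(1, 0.670) = 0.670
¬(A ⇒ ¬(C ∨ C)) = 1 − 0.670 = 0.330
¬¬(A ⇒ ¬(C ∨ C)) = 1 − 0.330 = 0.670
B ≡ A = 1 − |0.230 − 0.934| = 1 − 0.704 = 0.296
A ⇒ (B ≡ A) = min(1, 1 − 0.934 + 0.296) = min(1, 0.362) = 0.362
¬¬(A ⇒ ¬(C ∨ C)) ⇒ (A ⇒ (B ≡ A)) = min(1, 1 − 0.670 + 0.362) = min(1, 0.692) = 0.692

0.692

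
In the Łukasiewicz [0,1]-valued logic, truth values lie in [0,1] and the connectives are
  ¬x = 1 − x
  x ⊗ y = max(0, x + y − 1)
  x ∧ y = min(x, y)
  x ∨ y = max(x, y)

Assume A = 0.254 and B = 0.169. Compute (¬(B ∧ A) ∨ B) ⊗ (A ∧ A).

B ∧ A = min(0.169, 0.254) = 0.169
¬(B ∧ A) = 1 − 0.169 = 0.831
¬(B ∧ A) ∨ B = max(0.831, 0.169) = 0.831
A ∧ A = min(0.254, 0.254) = 0.254
(¬(B ∧ A) ∨ B) ⊗ (A ∧ A) = max(0, 0.831 + 0.254 − 1) = max(0, 0.085) = 0.085

0.085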